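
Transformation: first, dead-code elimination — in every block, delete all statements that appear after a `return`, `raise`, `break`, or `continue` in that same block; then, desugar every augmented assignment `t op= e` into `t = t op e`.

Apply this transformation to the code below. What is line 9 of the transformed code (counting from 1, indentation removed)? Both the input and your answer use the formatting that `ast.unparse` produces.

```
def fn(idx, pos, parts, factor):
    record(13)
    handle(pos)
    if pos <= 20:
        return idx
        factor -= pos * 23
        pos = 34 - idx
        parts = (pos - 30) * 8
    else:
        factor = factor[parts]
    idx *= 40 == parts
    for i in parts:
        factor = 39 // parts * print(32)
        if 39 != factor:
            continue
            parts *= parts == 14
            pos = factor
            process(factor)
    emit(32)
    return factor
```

for i in parts:

Transformed code:
def fn(idx, pos, parts, factor):
    record(13)
    handle(pos)
    if pos <= 20:
        return idx
    else:
        factor = factor[parts]
    idx = idx * (40 == parts)
    for i in parts:
        factor = 39 // parts * print(32)
        if 39 != factor:
            continue
    emit(32)
    return factor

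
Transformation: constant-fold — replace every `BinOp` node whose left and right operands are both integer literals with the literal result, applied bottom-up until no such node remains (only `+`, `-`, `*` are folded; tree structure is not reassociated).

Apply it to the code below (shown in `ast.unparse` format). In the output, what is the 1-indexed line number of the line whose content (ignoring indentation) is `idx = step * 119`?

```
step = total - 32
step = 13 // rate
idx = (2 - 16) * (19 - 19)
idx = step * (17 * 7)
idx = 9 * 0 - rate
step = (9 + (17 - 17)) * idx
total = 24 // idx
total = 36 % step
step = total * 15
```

Transformed code:
step = total - 32
step = 13 // rate
idx = 0
idx = step * 119
idx = 0 - rate
step = 9 * idx
total = 24 // idx
total = 36 % step
step = total * 15

4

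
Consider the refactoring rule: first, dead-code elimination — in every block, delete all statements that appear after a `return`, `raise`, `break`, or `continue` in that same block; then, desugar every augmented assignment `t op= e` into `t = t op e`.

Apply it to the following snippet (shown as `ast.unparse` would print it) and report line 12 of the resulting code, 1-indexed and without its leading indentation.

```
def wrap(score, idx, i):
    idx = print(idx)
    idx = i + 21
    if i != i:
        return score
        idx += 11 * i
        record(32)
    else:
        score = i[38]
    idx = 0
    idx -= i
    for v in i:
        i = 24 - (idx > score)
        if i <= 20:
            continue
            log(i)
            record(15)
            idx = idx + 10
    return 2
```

Transformed code:
def wrap(score, idx, i):
    idx = print(idx)
    idx = i + 21
    if i != i:
        return score
    else:
        score = i[38]
    idx = 0
    idx = idx - i
    for v in i:
        i = 24 - (idx > score)
        if i <= 20:
            continue
    return 2

if i <= 20:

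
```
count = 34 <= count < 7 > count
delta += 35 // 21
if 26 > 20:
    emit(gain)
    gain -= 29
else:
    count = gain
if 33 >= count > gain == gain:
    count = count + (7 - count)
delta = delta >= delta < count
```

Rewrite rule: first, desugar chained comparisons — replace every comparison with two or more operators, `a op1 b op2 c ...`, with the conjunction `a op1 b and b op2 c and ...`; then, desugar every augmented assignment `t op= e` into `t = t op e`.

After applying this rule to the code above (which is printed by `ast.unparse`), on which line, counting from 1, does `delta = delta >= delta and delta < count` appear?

Transformed code:
count = 34 <= count and count < 7 and (7 > count)
delta = delta + 35 // 21
if 26 > 20:
    emit(gain)
    gain = gain - 29
else:
    count = gain
if 33 >= count and count > gain and (gain == gain):
    count = count + (7 - count)
delta = delta >= delta and delta < count

10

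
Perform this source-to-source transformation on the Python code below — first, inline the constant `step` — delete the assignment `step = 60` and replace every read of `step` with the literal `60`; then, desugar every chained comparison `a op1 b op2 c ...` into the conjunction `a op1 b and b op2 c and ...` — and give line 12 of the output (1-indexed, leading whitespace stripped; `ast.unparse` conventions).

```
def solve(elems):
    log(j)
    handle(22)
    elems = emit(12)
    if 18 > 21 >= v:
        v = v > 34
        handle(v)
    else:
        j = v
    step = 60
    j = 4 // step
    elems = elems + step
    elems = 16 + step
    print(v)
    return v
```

elems = 16 + 60

Transformed code:
def solve(elems):
    log(j)
    handle(22)
    elems = emit(12)
    if 18 > 21 and 21 >= v:
        v = v > 34
        handle(v)
    else:
        j = v
    j = 4 // 60
    elems = elems + 60
    elems = 16 + 60
    print(v)
    return v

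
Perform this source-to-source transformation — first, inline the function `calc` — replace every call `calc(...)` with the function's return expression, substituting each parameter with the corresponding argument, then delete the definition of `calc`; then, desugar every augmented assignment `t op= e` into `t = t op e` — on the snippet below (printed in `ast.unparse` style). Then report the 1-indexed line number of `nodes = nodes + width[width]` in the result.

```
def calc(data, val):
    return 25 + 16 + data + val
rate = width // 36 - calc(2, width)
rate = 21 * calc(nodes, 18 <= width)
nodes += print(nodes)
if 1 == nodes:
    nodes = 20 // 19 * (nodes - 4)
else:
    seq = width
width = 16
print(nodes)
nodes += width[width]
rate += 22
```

10

Transformed code:
rate = width // 36 - (25 + 16 + 2 + width)
rate = 21 * (25 + 16 + nodes + (18 <= width))
nodes = nodes + print(nodes)
if 1 == nodes:
    nodes = 20 // 19 * (nodes - 4)
else:
    seq = width
width = 16
print(nodes)
nodes = nodes + width[width]
rate = rate + 22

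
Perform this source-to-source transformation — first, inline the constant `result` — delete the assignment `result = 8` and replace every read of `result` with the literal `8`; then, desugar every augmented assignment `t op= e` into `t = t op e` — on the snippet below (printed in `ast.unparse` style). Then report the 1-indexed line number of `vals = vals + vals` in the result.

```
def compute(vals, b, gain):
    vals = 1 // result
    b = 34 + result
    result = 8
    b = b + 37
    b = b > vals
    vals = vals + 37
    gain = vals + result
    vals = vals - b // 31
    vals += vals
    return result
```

9

Transformed code:
def compute(vals, b, gain):
    vals = 1 // 8
    b = 34 + 8
    b = b + 37
    b = b > vals
    vals = vals + 37
    gain = vals + 8
    vals = vals - b // 31
    vals = vals + vals
    return 8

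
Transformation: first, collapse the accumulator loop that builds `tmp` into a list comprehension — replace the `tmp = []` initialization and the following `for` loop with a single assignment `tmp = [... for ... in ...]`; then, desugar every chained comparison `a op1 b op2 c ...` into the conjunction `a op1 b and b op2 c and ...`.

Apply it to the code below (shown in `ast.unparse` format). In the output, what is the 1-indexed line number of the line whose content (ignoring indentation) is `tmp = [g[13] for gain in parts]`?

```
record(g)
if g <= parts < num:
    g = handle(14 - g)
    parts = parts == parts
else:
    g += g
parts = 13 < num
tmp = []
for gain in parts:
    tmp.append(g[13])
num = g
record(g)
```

Transformed code:
record(g)
if g <= parts and parts < num:
    g = handle(14 - g)
    parts = parts == parts
else:
    g += g
parts = 13 < num
tmp = [g[13] for gain in parts]
num = g
record(g)

8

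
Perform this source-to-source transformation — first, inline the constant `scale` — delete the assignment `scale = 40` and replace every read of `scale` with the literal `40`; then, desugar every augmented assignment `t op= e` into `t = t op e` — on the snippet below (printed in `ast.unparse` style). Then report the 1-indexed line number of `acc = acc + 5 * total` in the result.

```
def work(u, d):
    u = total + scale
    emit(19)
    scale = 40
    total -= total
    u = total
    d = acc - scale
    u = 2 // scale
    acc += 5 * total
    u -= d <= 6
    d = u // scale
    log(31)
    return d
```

Transformed code:
def work(u, d):
    u = total + 40
    emit(19)
    total = total - total
    u = total
    d = acc - 40
    u = 2 // 40
    acc = acc + 5 * total
    u = u - (d <= 6)
    d = u // 40
    log(31)
    return d

8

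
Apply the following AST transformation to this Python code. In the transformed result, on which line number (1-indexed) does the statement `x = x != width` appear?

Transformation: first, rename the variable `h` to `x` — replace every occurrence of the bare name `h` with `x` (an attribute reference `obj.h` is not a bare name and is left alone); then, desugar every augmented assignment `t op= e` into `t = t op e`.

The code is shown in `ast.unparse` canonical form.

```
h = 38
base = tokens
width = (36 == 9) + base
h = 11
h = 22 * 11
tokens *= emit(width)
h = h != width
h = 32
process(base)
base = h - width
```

Transformed code:
x = 38
base = tokens
width = (36 == 9) + base
x = 11
x = 22 * 11
tokens = tokens * emit(width)
x = x != width
x = 32
process(base)
base = x - width

7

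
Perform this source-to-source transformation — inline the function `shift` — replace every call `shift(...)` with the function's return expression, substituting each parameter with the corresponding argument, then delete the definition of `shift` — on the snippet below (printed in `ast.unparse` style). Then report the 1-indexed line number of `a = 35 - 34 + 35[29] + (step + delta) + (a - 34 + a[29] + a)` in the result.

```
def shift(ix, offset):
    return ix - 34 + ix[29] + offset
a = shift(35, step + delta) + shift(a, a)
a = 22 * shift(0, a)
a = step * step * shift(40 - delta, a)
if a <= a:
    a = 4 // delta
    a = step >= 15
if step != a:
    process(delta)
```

Transformed code:
a = 35 - 34 + 35[29] + (step + delta) + (a - 34 + a[29] + a)
a = 22 * (0 - 34 + 0[29] + a)
a = step * step * (40 - delta - 34 + (40 - delta)[29] + a)
if a <= a:
    a = 4 // delta
    a = step >= 15
if step != a:
    process(delta)

1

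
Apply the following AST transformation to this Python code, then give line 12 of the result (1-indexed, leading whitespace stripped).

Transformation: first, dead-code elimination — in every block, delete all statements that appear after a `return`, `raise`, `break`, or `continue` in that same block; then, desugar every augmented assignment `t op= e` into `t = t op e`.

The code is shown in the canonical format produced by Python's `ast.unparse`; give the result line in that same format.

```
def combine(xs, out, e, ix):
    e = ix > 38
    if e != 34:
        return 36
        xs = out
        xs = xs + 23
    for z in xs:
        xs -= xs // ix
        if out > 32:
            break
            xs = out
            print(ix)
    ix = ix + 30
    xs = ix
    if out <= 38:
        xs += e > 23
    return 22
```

Transformed code:
def combine(xs, out, e, ix):
    e = ix > 38
    if e != 34:
        return 36
    for z in xs:
        xs = xs - xs // ix
        if out > 32:
            break
    ix = ix + 30
    xs = ix
    if out <= 38:
        xs = xs + (e > 23)
    return 22

xs = xs + (e > 23)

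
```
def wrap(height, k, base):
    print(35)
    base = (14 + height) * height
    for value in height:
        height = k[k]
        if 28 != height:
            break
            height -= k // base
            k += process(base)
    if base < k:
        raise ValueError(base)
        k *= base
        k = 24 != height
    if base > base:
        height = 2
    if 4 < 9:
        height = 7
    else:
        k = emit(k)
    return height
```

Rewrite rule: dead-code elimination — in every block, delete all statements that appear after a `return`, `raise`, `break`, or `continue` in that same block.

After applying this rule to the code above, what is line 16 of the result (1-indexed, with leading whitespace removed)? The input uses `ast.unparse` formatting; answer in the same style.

Transformed code:
def wrap(height, k, base):
    print(35)
    base = (14 + height) * height
    for value in height:
        height = k[k]
        if 28 != height:
            break
    if base < k:
        raise ValueError(base)
    if base > base:
        height = 2
    if 4 < 9:
        height = 7
    else:
        k = emit(k)
    return height

return height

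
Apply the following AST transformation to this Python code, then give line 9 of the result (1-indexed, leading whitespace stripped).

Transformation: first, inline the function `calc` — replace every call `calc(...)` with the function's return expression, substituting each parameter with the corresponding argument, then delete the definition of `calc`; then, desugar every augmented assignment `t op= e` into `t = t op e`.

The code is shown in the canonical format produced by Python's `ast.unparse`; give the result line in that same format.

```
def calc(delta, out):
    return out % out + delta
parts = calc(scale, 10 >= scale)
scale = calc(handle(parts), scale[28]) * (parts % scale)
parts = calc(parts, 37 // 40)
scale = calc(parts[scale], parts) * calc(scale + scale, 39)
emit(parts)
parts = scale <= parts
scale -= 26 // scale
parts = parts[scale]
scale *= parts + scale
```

scale = scale * (parts + scale)

Transformed code:
parts = (10 >= scale) % (10 >= scale) + scale
scale = (scale[28] % scale[28] + handle(parts)) * (parts % scale)
parts = 37 // 40 % (37 // 40) + parts
scale = (parts % parts + parts[scale]) * (39 % 39 + (scale + scale))
emit(parts)
parts = scale <= parts
scale = scale - 26 // scale
parts = parts[scale]
scale = scale * (parts + scale)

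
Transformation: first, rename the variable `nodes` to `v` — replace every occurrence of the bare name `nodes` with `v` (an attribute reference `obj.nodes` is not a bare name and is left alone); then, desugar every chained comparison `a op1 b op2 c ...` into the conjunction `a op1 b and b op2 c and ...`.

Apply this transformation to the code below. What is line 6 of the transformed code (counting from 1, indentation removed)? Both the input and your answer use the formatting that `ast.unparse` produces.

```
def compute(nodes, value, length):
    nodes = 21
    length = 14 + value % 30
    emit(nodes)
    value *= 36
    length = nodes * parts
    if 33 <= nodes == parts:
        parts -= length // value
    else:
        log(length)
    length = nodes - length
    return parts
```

length = v * parts

Transformed code:
def compute(v, value, length):
    v = 21
    length = 14 + value % 30
    emit(v)
    value *= 36
    length = v * parts
    if 33 <= v and v == parts:
        parts -= length // value
    else:
        log(length)
    length = v - length
    return parts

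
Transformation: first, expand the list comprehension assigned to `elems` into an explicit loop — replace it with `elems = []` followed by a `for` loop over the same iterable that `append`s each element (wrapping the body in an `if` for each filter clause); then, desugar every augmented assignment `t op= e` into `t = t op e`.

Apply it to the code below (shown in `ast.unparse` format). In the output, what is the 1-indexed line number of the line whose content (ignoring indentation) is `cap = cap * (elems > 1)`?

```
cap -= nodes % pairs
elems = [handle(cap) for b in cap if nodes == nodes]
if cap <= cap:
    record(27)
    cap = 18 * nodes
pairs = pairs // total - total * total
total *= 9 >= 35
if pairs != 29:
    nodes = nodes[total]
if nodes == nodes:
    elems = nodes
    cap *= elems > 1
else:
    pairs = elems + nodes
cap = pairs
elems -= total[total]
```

Transformed code:
cap = cap - nodes % pairs
elems = []
for b in cap:
    if nodes == nodes:
        elems.append(handle(cap))
if cap <= cap:
    record(27)
    cap = 18 * nodes
pairs = pairs // total - total * total
total = total * (9 >= 35)
if pairs != 29:
    nodes = nodes[total]
if nodes == nodes:
    elems = nodes
    cap = cap * (elems > 1)
else:
    pairs = elems + nodes
cap = pairs
elems = elems - total[total]

15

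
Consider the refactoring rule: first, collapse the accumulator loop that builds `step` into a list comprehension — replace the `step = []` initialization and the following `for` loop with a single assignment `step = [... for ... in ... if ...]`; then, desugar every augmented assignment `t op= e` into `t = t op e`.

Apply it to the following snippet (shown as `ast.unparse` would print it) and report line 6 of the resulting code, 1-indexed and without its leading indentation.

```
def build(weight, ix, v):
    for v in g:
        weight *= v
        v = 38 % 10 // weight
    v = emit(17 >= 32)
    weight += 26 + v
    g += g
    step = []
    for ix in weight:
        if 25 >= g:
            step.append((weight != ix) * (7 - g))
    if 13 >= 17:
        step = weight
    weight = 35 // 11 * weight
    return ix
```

Transformed code:
def build(weight, ix, v):
    for v in g:
        weight = weight * v
        v = 38 % 10 // weight
    v = emit(17 >= 32)
    weight = weight + (26 + v)
    g = g + g
    step = [(weight != ix) * (7 - g) for ix in weight if 25 >= g]
    if 13 >= 17:
        step = weight
    weight = 35 // 11 * weight
    return ix

weight = weight + (26 + v)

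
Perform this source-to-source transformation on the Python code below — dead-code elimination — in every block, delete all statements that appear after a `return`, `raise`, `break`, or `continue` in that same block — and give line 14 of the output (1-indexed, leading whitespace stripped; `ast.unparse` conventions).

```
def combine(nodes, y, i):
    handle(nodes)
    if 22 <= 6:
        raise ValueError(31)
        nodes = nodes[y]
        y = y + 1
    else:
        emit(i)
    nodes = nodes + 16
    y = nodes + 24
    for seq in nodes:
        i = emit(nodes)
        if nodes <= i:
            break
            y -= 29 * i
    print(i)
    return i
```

return i

Transformed code:
def combine(nodes, y, i):
    handle(nodes)
    if 22 <= 6:
        raise ValueError(31)
    else:
        emit(i)
    nodes = nodes + 16
    y = nodes + 24
    for seq in nodes:
        i = emit(nodes)
        if nodes <= i:
            break
    print(i)
    return i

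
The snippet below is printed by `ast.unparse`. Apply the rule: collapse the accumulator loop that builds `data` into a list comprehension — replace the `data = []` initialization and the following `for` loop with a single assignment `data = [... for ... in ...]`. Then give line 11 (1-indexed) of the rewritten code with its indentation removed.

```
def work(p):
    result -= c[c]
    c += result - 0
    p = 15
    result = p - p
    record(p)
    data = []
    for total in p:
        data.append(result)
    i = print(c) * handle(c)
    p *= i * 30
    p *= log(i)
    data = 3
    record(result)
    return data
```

Transformed code:
def work(p):
    result -= c[c]
    c += result - 0
    p = 15
    result = p - p
    record(p)
    data = [result for total in p]
    i = print(c) * handle(c)
    p *= i * 30
    p *= log(i)
    data = 3
    record(result)
    return data

data = 3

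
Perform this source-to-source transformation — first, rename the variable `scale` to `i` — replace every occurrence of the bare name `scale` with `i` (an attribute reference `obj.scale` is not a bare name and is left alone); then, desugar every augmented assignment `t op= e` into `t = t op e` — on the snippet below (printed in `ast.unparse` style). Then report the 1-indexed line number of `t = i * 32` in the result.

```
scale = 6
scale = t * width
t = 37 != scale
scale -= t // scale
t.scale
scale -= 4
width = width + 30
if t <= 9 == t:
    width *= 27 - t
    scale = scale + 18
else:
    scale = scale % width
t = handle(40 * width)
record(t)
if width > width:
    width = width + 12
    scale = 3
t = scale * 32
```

18

Transformed code:
i = 6
i = t * width
t = 37 != i
i = i - t // i
t.scale
i = i - 4
width = width + 30
if t <= 9 == t:
    width = width * (27 - t)
    i = i + 18
else:
    i = i % width
t = handle(40 * width)
record(t)
if width > width:
    width = width + 12
    i = 3
t = i * 32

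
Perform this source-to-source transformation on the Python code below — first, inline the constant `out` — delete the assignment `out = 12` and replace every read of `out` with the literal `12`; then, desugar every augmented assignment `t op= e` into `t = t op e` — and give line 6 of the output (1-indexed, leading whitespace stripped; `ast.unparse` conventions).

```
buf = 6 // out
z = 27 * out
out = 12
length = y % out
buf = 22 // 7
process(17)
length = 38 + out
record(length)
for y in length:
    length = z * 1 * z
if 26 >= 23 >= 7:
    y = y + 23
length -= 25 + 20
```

Transformed code:
buf = 6 // 12
z = 27 * 12
length = y % 12
buf = 22 // 7
process(17)
length = 38 + 12
record(length)
for y in length:
    length = z * 1 * z
if 26 >= 23 >= 7:
    y = y + 23
length = length - (25 + 20)

length = 38 + 12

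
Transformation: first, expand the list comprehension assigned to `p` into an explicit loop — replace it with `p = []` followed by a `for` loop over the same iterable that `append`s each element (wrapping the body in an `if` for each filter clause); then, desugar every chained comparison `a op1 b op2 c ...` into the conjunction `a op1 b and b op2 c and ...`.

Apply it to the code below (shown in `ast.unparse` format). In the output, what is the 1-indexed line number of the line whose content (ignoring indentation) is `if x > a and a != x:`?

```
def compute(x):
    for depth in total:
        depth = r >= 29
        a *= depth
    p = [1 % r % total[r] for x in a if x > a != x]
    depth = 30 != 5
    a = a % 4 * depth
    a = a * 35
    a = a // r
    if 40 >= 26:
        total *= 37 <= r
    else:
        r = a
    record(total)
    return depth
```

7

Transformed code:
def compute(x):
    for depth in total:
        depth = r >= 29
        a *= depth
    p = []
    for x in a:
        if x > a and a != x:
            p.append(1 % r % total[r])
    depth = 30 != 5
    a = a % 4 * depth
    a = a * 35
    a = a // r
    if 40 >= 26:
        total *= 37 <= r
    else:
        r = a
    record(total)
    return depth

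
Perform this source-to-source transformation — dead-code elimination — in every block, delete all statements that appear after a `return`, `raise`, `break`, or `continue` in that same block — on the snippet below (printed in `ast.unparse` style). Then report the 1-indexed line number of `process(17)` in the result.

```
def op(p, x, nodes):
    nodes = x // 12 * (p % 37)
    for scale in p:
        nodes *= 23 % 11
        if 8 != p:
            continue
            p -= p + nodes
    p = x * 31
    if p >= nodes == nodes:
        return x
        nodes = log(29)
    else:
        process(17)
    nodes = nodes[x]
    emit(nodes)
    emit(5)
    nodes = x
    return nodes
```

Transformed code:
def op(p, x, nodes):
    nodes = x // 12 * (p % 37)
    for scale in p:
        nodes *= 23 % 11
        if 8 != p:
            continue
    p = x * 31
    if p >= nodes == nodes:
        return x
    else:
        process(17)
    nodes = nodes[x]
    emit(nodes)
    emit(5)
    nodes = x
    return nodes

11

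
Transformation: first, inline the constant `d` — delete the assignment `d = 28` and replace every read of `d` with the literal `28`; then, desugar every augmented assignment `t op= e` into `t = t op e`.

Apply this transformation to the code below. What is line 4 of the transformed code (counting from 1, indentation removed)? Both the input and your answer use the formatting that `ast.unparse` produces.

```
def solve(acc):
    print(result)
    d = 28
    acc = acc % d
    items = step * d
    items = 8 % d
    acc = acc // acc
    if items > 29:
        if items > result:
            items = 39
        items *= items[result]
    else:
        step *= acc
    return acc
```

Transformed code:
def solve(acc):
    print(result)
    acc = acc % 28
    items = step * 28
    items = 8 % 28
    acc = acc // acc
    if items > 29:
        if items > result:
            items = 39
        items = items * items[result]
    else:
        step = step * acc
    return acc

items = step * 28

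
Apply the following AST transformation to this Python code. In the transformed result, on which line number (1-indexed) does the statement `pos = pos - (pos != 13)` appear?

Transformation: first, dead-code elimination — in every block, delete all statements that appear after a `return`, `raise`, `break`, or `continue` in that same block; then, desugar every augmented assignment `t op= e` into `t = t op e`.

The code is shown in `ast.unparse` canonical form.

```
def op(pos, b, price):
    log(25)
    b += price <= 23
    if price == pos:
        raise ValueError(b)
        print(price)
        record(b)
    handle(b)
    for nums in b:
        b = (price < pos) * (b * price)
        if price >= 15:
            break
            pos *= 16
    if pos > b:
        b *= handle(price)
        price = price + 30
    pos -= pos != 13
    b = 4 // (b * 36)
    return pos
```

14

Transformed code:
def op(pos, b, price):
    log(25)
    b = b + (price <= 23)
    if price == pos:
        raise ValueError(b)
    handle(b)
    for nums in b:
        b = (price < pos) * (b * price)
        if price >= 15:
            break
    if pos > b:
        b = b * handle(price)
        price = price + 30
    pos = pos - (pos != 13)
    b = 4 // (b * 36)
    return pos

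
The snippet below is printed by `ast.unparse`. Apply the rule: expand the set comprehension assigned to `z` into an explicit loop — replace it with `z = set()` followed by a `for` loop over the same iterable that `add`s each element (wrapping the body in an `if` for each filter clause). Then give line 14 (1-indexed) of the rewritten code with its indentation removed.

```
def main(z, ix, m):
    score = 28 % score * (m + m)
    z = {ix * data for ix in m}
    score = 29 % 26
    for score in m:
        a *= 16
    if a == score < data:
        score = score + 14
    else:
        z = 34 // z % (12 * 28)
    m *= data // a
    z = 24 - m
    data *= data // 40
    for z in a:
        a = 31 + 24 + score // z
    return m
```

Transformed code:
def main(z, ix, m):
    score = 28 % score * (m + m)
    z = set()
    for ix in m:
        z.add(ix * data)
    score = 29 % 26
    for score in m:
        a *= 16
    if a == score < data:
        score = score + 14
    else:
        z = 34 // z % (12 * 28)
    m *= data // a
    z = 24 - m
    data *= data // 40
    for z in a:
        a = 31 + 24 + score // z
    return m

z = 24 - m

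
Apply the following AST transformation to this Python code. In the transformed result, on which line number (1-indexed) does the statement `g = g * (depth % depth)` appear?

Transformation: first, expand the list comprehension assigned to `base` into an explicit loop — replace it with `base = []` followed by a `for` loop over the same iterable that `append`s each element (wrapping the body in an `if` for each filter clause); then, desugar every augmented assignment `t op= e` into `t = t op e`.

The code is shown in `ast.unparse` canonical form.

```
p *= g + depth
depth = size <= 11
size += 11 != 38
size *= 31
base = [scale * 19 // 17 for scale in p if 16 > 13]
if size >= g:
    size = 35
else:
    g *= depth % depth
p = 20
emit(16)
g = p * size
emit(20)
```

Transformed code:
p = p * (g + depth)
depth = size <= 11
size = size + (11 != 38)
size = size * 31
base = []
for scale in p:
    if 16 > 13:
        base.append(scale * 19 // 17)
if size >= g:
    size = 35
else:
    g = g * (depth % depth)
p = 20
emit(16)
g = p * size
emit(20)

12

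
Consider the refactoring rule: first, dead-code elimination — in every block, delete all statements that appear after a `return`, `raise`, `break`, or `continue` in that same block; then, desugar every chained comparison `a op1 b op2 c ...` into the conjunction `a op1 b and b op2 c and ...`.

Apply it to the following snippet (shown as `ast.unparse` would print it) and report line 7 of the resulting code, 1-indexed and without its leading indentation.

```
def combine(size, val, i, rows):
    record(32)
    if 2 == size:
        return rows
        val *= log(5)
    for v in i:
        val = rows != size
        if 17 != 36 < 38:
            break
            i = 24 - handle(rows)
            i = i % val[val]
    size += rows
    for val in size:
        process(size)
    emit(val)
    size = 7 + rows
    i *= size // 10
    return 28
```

Transformed code:
def combine(size, val, i, rows):
    record(32)
    if 2 == size:
        return rows
    for v in i:
        val = rows != size
        if 17 != 36 and 36 < 38:
            break
    size += rows
    for val in size:
        process(size)
    emit(val)
    size = 7 + rows
    i *= size // 10
    return 28

if 17 != 36 and 36 < 38:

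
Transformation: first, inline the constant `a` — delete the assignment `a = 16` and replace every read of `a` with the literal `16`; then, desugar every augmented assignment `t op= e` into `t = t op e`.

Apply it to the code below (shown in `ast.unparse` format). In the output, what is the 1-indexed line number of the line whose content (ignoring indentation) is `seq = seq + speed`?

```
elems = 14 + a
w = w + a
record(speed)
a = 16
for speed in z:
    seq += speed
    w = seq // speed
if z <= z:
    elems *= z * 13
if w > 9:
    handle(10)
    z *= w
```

Transformed code:
elems = 14 + 16
w = w + 16
record(speed)
for speed in z:
    seq = seq + speed
    w = seq // speed
if z <= z:
    elems = elems * (z * 13)
if w > 9:
    handle(10)
    z = z * w

5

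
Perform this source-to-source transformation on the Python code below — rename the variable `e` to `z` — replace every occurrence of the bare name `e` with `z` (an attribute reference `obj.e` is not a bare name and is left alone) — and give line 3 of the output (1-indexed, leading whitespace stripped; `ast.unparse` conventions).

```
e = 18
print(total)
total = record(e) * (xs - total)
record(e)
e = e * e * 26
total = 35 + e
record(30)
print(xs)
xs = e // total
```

Transformed code:
z = 18
print(total)
total = record(z) * (xs - total)
record(z)
z = z * z * 26
total = 35 + z
record(30)
print(xs)
xs = z // total

total = record(z) * (xs - total)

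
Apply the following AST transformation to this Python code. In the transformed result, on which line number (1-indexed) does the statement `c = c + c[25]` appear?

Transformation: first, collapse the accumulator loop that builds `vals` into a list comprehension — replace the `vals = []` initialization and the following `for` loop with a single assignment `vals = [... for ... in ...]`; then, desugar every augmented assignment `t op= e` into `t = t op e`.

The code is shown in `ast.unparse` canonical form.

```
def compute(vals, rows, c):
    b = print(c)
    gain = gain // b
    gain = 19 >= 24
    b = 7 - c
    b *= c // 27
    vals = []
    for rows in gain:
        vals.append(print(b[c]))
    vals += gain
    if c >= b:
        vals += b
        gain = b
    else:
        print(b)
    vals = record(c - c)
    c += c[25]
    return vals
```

Transformed code:
def compute(vals, rows, c):
    b = print(c)
    gain = gain // b
    gain = 19 >= 24
    b = 7 - c
    b = b * (c // 27)
    vals = [print(b[c]) for rows in gain]
    vals = vals + gain
    if c >= b:
        vals = vals + b
        gain = b
    else:
        print(b)
    vals = record(c - c)
    c = c + c[25]
    return vals

15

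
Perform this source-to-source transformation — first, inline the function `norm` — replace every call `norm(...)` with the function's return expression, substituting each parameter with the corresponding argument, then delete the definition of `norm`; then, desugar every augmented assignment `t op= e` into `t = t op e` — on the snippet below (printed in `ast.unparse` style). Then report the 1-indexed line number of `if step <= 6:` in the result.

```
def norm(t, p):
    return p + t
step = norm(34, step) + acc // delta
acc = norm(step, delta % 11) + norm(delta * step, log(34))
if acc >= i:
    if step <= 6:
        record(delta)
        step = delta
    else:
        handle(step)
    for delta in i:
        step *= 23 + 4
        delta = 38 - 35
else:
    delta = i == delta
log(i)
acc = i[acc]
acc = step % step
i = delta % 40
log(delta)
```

Transformed code:
step = step + 34 + acc // delta
acc = delta % 11 + step + (log(34) + delta * step)
if acc >= i:
    if step <= 6:
        record(delta)
        step = delta
    else:
        handle(step)
    for delta in i:
        step = step * (23 + 4)
        delta = 38 - 35
else:
    delta = i == delta
log(i)
acc = i[acc]
acc = step % step
i = delta % 40
log(delta)

4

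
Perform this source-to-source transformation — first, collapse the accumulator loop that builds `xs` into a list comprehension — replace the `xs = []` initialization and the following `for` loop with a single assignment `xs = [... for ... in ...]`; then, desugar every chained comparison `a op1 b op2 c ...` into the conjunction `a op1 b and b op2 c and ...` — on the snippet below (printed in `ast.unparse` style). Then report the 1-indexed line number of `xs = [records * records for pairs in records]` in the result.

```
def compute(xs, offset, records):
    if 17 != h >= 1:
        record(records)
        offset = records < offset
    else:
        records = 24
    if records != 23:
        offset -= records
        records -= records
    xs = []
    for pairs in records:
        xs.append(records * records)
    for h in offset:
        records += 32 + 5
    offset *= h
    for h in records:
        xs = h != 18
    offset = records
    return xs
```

10

Transformed code:
def compute(xs, offset, records):
    if 17 != h and h >= 1:
        record(records)
        offset = records < offset
    else:
        records = 24
    if records != 23:
        offset -= records
        records -= records
    xs = [records * records for pairs in records]
    for h in offset:
        records += 32 + 5
    offset *= h
    for h in records:
        xs = h != 18
    offset = records
    return xs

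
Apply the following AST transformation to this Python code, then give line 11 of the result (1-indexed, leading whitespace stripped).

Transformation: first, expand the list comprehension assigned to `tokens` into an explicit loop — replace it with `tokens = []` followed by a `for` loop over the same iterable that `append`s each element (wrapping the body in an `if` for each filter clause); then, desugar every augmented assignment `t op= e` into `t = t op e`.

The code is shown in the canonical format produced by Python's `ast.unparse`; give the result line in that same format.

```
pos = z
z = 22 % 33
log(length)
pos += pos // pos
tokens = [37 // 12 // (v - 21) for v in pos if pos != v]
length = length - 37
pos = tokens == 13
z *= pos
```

z = z * pos

Transformed code:
pos = z
z = 22 % 33
log(length)
pos = pos + pos // pos
tokens = []
for v in pos:
    if pos != v:
        tokens.append(37 // 12 // (v - 21))
length = length - 37
pos = tokens == 13
z = z * pos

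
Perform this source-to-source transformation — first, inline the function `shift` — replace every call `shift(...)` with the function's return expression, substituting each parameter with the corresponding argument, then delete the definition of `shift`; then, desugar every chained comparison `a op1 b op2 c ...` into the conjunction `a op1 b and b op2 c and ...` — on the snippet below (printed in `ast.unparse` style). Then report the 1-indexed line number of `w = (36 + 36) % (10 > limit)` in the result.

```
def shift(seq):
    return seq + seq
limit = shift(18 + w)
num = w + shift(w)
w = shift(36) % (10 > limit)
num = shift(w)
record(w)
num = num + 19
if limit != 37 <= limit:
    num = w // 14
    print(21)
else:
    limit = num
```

Transformed code:
limit = 18 + w + (18 + w)
num = w + (w + w)
w = (36 + 36) % (10 > limit)
num = w + w
record(w)
num = num + 19
if limit != 37 and 37 <= limit:
    num = w // 14
    print(21)
else:
    limit = num

3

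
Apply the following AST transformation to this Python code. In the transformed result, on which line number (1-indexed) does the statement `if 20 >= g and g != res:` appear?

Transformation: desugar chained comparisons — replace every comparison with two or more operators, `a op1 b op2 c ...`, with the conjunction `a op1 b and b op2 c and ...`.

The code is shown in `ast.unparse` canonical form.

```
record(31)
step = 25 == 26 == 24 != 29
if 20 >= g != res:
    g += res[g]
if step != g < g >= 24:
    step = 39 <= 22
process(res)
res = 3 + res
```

Transformed code:
record(31)
step = 25 == 26 and 26 == 24 and (24 != 29)
if 20 >= g and g != res:
    g += res[g]
if step != g and g < g and (g >= 24):
    step = 39 <= 22
process(res)
res = 3 + res

3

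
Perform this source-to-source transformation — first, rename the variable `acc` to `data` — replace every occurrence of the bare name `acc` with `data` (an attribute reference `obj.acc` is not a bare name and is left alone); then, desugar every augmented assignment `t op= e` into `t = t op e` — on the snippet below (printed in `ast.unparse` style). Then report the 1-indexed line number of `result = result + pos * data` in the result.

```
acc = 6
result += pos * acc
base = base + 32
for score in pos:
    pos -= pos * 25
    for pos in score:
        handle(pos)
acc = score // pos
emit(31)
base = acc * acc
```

Transformed code:
data = 6
result = result + pos * data
base = base + 32
for score in pos:
    pos = pos - pos * 25
    for pos in score:
        handle(pos)
data = score // pos
emit(31)
base = data * data

2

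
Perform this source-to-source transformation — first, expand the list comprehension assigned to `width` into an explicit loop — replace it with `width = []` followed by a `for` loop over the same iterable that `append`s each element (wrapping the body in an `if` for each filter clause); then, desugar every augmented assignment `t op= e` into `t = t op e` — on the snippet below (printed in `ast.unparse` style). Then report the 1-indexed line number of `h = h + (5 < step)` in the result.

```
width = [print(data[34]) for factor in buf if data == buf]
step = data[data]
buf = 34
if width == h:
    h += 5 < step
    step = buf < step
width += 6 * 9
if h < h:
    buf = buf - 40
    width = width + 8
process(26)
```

8

Transformed code:
width = []
for factor in buf:
    if data == buf:
        width.append(print(data[34]))
step = data[data]
buf = 34
if width == h:
    h = h + (5 < step)
    step = buf < step
width = width + 6 * 9
if h < h:
    buf = buf - 40
    width = width + 8
process(26)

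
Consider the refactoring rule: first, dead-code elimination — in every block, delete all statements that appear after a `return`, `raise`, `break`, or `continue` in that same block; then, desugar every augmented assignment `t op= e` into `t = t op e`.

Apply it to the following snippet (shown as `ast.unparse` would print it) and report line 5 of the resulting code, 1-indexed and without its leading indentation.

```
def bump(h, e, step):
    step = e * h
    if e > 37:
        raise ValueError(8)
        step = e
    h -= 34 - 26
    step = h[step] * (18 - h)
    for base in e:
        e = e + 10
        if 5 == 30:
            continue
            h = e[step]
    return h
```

Transformed code:
def bump(h, e, step):
    step = e * h
    if e > 37:
        raise ValueError(8)
    h = h - (34 - 26)
    step = h[step] * (18 - h)
    for base in e:
        e = e + 10
        if 5 == 30:
            continue
    return h

h = h - (34 - 26)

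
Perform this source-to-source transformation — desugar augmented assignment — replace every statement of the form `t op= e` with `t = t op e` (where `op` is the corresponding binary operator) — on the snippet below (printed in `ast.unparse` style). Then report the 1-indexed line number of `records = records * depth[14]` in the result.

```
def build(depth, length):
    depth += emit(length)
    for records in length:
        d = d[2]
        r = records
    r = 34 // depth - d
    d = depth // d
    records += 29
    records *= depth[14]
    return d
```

9

Transformed code:
def build(depth, length):
    depth = depth + emit(length)
    for records in length:
        d = d[2]
        r = records
    r = 34 // depth - d
    d = depth // d
    records = records + 29
    records = records * depth[14]
    return d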